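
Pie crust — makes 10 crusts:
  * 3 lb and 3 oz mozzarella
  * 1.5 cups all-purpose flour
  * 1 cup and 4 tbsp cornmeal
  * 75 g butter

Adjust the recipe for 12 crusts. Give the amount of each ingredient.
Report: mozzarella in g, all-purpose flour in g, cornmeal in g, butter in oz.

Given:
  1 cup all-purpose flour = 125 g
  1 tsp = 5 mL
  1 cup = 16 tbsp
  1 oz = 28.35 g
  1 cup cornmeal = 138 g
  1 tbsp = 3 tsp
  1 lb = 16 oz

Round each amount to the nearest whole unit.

mozzarella: 1735 g; all-purpose flour: 225 g; cornmeal: 207 g; butter: 3 oz

Scaling factor: 12/10 = 6/5 = 1.2.
mozzarella: (3 lb + 3 oz = 3.1875 lb) × 6/5 × 16 oz/lb × 28.35 g/oz ≈ 1735 g
all-purpose flour: 1.5 cup × 6/5 × 125 g/cup = 225 g
cornmeal: (1 cup + 4 tbsp = 1.25 cup) × 6/5 × 138 g/cup = 207 g
butter: 75 g × 6/5 ÷ 28.35 g/oz ≈ 3 oz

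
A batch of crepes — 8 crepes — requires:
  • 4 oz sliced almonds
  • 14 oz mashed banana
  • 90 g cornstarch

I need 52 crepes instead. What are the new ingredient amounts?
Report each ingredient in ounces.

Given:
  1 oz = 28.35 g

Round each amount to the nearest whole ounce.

Scaling factor: 52/8 = 13/2 = 6.5.
sliced almonds: 4 oz × 13/2 = 26 oz
mashed banana: 14 oz × 13/2 = 91 oz
cornstarch: 90 g × 13/2 ÷ 28.35 g/oz ≈ 21 oz

sliced almonds: 26 oz; mashed banana: 91 oz; cornstarch: 21 oz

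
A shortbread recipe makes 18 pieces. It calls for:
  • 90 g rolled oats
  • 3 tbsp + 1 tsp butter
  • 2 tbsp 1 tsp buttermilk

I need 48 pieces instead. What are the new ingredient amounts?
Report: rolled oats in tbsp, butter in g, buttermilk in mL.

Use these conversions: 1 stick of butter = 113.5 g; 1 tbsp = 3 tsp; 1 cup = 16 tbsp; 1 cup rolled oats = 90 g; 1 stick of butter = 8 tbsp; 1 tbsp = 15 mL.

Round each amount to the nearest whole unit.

rolled oats: 43 tbsp; butter: 126 g; buttermilk: 93 mL

Scaling factor: 48/18 = 8/3.
rolled oats: 90 g × 8/3 ÷ 90 g/cup × 16 tbsp/cup ≈ 43 tbsp
butter: (3 tbsp + 1 tsp = 10/3 tbsp) × 8/3 ÷ 8 tbsp/stick × 113.5 g/stick ≈ 126 g
buttermilk: (2 tbsp + 1 tsp = 7/3 tbsp) × 8/3 × 15 mL/tbsp ≈ 93 mL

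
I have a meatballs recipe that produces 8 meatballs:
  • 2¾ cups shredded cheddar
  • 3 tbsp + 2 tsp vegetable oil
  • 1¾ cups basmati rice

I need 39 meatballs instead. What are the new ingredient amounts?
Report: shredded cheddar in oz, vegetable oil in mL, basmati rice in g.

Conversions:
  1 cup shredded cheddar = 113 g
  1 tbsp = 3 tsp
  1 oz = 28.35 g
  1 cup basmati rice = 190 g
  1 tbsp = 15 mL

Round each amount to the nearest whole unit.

Scaling factor: 39/8 = 4.875.
shredded cheddar: 2.75 cup × 39/8 × 113 g/cup ÷ 28.35 g/oz ≈ 53 oz
vegetable oil: (3 tbsp + 2 tsp = 11/3 tbsp) × 39/8 × 15 mL/tbsp ≈ 268 mL
basmati rice: 1.75 cup × 39/8 × 190 g/cup ≈ 1621 g

shredded cheddar: 53 oz; vegetable oil: 268 mL; basmati rice: 1621 g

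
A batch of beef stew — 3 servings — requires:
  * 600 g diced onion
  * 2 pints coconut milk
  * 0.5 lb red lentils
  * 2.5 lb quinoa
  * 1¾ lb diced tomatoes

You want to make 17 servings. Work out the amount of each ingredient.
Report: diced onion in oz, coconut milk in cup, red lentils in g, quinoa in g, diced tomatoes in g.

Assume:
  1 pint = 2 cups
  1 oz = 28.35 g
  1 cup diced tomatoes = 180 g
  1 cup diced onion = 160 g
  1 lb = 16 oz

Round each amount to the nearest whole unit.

diced onion: 120 oz; coconut milk: 23 cup; red lentils: 1285 g; quinoa: 6426 g; diced tomatoes: 4498 g

Scaling factor: 17/3.
diced onion: 600 g × 17/3 ÷ 28.35 g/oz ≈ 120 oz
coconut milk: 2 pint × 17/3 × 2 cup/pint ≈ 23 cup
red lentils: 0.5 lb × 17/3 × 16 oz/lb × 28.35 g/oz ≈ 1285 g
quinoa: 2.5 lb × 17/3 × 16 oz/lb × 28.35 g/oz = 6426 g
diced tomatoes: 1.75 lb × 17/3 × 16 oz/lb × 28.35 g/oz ≈ 4498 g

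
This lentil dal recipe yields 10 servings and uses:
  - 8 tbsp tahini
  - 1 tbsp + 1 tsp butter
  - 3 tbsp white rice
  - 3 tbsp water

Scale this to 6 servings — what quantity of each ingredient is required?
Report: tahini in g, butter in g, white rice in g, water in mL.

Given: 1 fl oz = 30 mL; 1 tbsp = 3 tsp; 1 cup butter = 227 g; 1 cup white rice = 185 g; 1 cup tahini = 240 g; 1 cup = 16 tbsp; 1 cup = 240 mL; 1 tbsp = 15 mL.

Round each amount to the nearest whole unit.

Scaling factor: 6/10 = 3/5 = 0.6.
tahini: 8 tbsp × 3/5 ÷ 16 tbsp/cup × 240 g/cup = 72 g
butter: (1 tbsp + 1 tsp = 4/3 tbsp) × 3/5 ÷ 16 tbsp/cup × 227 g/cup ≈ 11 g
white rice: 3 tbsp × 3/5 ÷ 16 tbsp/cup × 185 g/cup ≈ 21 g
water: 3 tbsp × 3/5 × 15 mL/tbsp = 27 mL

tahini: 72 g; butter: 11 g; white rice: 21 g; water: 27 mL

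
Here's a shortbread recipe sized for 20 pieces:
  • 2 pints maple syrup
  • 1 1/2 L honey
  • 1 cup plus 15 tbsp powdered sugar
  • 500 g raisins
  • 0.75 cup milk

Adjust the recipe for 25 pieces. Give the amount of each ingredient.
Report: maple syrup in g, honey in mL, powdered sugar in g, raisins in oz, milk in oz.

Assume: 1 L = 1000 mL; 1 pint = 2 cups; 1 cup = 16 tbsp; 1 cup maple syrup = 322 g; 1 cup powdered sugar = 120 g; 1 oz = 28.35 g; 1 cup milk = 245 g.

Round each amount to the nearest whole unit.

maple syrup: 1610 g; honey: 1875 mL; powdered sugar: 291 g; raisins: 22 oz; milk: 8 oz

Scaling factor: 25/20 = 5/4 = 1.25.
maple syrup: 2 pint × 5/4 × 2 cup/pint × 322 g/cup = 1610 g
honey: 1.5 L × 5/4 × 1000 mL/L = 1875 mL
powdered sugar: (1 cup + 15 tbsp = 1.9375 cup) × 5/4 × 120 g/cup ≈ 291 g
raisins: 500 g × 5/4 ÷ 28.35 g/oz ≈ 22 oz
milk: 0.75 cup × 5/4 × 245 g/cup ÷ 28.35 g/oz ≈ 8 oz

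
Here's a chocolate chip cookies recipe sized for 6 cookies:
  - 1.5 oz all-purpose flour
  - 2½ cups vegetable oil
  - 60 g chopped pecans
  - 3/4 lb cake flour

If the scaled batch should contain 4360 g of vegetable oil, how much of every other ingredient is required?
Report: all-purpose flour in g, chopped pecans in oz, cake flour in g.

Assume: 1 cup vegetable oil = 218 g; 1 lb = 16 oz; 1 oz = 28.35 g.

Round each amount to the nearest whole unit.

The original recipe has 545 g of vegetable oil, so the scaling factor is 4360 ÷ 545 = 8.
all-purpose flour: 1.5 oz × 8 × 28.35 g/oz ≈ 340 g
chopped pecans: 60 g × 8 ÷ 28.35 g/oz ≈ 17 oz
cake flour: 0.75 lb × 8 × 16 oz/lb × 28.35 g/oz ≈ 2722 g

all-purpose flour: 340 g; chopped pecans: 17 oz; cake flour: 2722 g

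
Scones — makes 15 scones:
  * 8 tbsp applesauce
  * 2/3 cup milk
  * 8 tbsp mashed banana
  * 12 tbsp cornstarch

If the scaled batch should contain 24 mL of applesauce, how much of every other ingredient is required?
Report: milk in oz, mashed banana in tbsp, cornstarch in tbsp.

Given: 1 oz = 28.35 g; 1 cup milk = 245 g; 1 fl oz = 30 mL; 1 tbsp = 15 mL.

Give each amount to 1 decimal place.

milk: 1.2 oz; mashed banana: 1.6 tbsp; cornstarch: 2.4 tbsp

The original recipe has 120 mL of applesauce, so the scaling factor is 24 ÷ 120 = 1/5 = 0.2.
milk: 2/3 cup × 1/5 × 245 g/cup ÷ 28.35 g/oz ≈ 1.2 oz
mashed banana: 8 tbsp × 1/5 = 1.6 tbsp
cornstarch: 12 tbsp × 1/5 = 2.4 tbsp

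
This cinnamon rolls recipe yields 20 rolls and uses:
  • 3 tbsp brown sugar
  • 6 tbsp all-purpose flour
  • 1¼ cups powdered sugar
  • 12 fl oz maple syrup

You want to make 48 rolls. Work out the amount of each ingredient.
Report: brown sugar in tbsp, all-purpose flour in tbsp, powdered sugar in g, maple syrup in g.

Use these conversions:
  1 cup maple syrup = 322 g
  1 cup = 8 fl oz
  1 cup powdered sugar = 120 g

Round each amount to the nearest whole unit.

brown sugar: 7 tbsp; all-purpose flour: 14 tbsp; powdered sugar: 360 g; maple syrup: 1159 g

Scaling factor: 48/20 = 12/5 = 2.4.
brown sugar: 3 tbsp × 12/5 ≈ 7 tbsp
all-purpose flour: 6 tbsp × 12/5 ≈ 14 tbsp
powdered sugar: 1.25 cup × 12/5 × 120 g/cup = 360 g
maple syrup: 12 fl oz × 12/5 ÷ 8 fl oz/cup × 322 g/cup ≈ 1159 g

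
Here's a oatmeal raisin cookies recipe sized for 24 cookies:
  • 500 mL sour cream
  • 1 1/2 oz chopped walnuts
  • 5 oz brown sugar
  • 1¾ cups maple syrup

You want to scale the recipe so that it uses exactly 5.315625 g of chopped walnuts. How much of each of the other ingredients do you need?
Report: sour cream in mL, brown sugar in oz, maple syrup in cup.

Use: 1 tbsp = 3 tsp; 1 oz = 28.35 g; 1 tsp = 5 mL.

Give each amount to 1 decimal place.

sour cream: 62.5 mL; brown sugar: 0.6 oz; maple syrup: 0.2 cup

The original recipe has 42.525 g of chopped walnuts, so the scaling factor is 5.315625 ÷ 42.525 = 1/8 = 0.125.
sour cream: 500 mL × 1/8 = 62.5 mL
brown sugar: 5 oz × 1/8 ≈ 0.6 oz
maple syrup: 1.75 cup × 1/8 ≈ 0.2 cup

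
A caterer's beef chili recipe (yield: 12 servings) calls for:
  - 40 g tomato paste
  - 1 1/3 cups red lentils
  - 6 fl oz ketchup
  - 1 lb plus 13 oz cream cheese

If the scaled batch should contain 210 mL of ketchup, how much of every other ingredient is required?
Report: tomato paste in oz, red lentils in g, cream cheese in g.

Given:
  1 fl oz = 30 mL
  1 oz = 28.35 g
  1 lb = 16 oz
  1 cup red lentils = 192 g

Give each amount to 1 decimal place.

tomato paste: 1.6 oz; red lentils: 298.7 g; cream cheese: 959.2 g

The original recipe has 180 mL of ketchup, so the scaling factor is 210 ÷ 180 = 7/6.
tomato paste: 40 g × 7/6 ÷ 28.35 g/oz ≈ 1.6 oz
red lentils: 4/3 cup × 7/6 × 192 g/cup ≈ 298.7 g
cream cheese: (1 lb + 13 oz = 1.8125 lb) × 7/6 × 16 oz/lb × 28.35 g/oz ≈ 959.2 g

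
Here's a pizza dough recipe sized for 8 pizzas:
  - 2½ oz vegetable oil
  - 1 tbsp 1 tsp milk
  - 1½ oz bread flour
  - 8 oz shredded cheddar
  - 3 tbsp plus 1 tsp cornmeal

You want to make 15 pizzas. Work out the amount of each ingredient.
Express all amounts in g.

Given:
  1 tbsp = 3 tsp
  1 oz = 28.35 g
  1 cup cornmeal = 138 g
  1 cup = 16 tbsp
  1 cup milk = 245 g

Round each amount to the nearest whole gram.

Scaling factor: 15/8 = 1.875.
vegetable oil: 2.5 oz × 15/8 × 28.35 g/oz ≈ 133 g
milk: (1 tbsp + 1 tsp = 4/3 tbsp) × 15/8 ÷ 16 tbsp/cup × 245 g/cup ≈ 38 g
bread flour: 1.5 oz × 15/8 × 28.35 g/oz ≈ 80 g
shredded cheddar: 8 oz × 15/8 × 28.35 g/oz ≈ 425 g
cornmeal: (3 tbsp + 1 tsp = 10/3 tbsp) × 15/8 ÷ 16 tbsp/cup × 138 g/cup ≈ 54 g

vegetable oil: 133 g; milk: 38 g; bread flour: 80 g; shredded cheddar: 425 g; cornmeal: 54 g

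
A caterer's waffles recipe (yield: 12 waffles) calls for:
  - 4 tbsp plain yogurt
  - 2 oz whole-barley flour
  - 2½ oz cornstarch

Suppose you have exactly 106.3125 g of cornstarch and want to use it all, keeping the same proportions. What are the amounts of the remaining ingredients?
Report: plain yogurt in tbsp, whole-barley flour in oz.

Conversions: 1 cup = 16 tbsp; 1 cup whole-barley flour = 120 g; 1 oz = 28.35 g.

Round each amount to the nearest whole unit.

plain yogurt: 6 tbsp; whole-barley flour: 3 oz

The original recipe has 70.875 g of cornstarch, so the scaling factor is 106.3125 ÷ 70.875 = 3/2 = 1.5.
plain yogurt: 4 tbsp × 3/2 = 6 tbsp
whole-barley flour: 2 oz × 3/2 = 3 oz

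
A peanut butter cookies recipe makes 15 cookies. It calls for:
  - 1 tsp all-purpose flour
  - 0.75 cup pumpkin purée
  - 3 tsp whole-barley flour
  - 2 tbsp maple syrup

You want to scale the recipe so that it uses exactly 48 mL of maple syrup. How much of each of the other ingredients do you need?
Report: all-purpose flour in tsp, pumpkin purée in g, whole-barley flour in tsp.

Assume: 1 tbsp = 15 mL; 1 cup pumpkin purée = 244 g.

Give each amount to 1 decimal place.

all-purpose flour: 1.6 tsp; pumpkin purée: 292.8 g; whole-barley flour: 4.8 tsp

The original recipe has 30 mL of maple syrup, so the scaling factor is 48 ÷ 30 = 8/5 = 1.6.
all-purpose flour: 1 tsp × 8/5 = 1.6 tsp
pumpkin purée: 0.75 cup × 8/5 × 244 g/cup = 292.8 g
whole-barley flour: 3 tsp × 8/5 = 4.8 tsp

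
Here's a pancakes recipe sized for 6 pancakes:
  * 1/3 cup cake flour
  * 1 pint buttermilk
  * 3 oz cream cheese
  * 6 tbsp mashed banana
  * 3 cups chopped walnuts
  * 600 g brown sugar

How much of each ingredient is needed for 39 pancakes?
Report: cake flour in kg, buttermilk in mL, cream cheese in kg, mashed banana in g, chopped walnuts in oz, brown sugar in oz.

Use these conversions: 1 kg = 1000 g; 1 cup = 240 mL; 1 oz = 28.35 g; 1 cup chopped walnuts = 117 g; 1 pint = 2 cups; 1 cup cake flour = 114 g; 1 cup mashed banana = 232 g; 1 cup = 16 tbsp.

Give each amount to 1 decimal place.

cake flour: 0.2 kg; buttermilk: 3120.0 mL; cream cheese: 0.6 kg; mashed banana: 565.5 g; chopped walnuts: 80.5 oz; brown sugar: 137.6 oz

Scaling factor: 39/6 = 13/2 = 6.5.
cake flour: 1/3 cup × 13/2 × 114 g/cup ÷ 1000 g/kg ≈ 0.2 kg
buttermilk: 1 pint × 13/2 × 2 cup/pint × 240 mL/cup = 3120.0 mL
cream cheese: 3 oz × 13/2 × 28.35 g/oz ÷ 1000 g/kg ≈ 0.6 kg
mashed banana: 6 tbsp × 13/2 ÷ 16 tbsp/cup × 232 g/cup = 565.5 g
chopped walnuts: 3 cup × 13/2 × 117 g/cup ÷ 28.35 g/oz ≈ 80.5 oz
brown sugar: 600 g × 13/2 ÷ 28.35 g/oz ≈ 137.6 oz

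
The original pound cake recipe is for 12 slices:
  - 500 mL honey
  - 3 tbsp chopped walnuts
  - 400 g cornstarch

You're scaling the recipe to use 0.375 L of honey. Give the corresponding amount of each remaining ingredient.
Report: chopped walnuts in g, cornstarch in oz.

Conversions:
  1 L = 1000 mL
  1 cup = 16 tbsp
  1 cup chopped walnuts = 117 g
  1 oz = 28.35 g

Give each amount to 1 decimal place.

The original recipe has 0.5 L of honey, so the scaling factor is 0.375 ÷ 0.5 = 3/4 = 0.75.
chopped walnuts: 3 tbsp × 3/4 ÷ 16 tbsp/cup × 117 g/cup ≈ 16.5 g
cornstarch: 400 g × 3/4 ÷ 28.35 g/oz ≈ 10.6 oz

chopped walnuts: 16.5 g; cornstarch: 10.6 oz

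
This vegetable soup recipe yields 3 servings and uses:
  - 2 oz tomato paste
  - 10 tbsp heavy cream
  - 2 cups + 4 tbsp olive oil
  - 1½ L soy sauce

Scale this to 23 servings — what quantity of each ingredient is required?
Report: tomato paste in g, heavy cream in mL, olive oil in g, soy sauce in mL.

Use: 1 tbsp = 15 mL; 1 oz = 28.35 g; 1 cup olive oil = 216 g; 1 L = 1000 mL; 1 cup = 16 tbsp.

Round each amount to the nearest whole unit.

Scaling factor: 23/3.
tomato paste: 2 oz × 23/3 × 28.35 g/oz ≈ 435 g
heavy cream: 10 tbsp × 23/3 × 15 mL/tbsp = 1150 mL
olive oil: (2 cup + 4 tbsp = 2.25 cup) × 23/3 × 216 g/cup = 3726 g
soy sauce: 1.5 L × 23/3 × 1000 mL/L = 11500 mL

tomato paste: 435 g; heavy cream: 1150 mL; olive oil: 3726 g; soy sauce: 11500 mL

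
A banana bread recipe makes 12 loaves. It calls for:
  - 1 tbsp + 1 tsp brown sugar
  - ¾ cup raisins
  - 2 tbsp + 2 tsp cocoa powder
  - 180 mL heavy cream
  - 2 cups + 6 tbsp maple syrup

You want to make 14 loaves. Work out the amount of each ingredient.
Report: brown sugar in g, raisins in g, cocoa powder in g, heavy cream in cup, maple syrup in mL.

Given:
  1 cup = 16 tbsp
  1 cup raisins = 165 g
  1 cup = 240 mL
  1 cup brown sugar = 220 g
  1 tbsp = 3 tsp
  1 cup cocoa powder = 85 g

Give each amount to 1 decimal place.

Scaling factor: 14/12 = 7/6.
brown sugar: (1 tbsp + 1 tsp = 4/3 tbsp) × 7/6 ÷ 16 tbsp/cup × 220 g/cup ≈ 21.4 g
raisins: 0.75 cup × 7/6 × 165 g/cup ≈ 144.4 g
cocoa powder: (2 tbsp + 2 tsp = 8/3 tbsp) × 7/6 ÷ 16 tbsp/cup × 85 g/cup ≈ 16.5 g
heavy cream: 180 mL × 7/6 ÷ 240 mL/cup ≈ 0.9 cup
maple syrup: (2 cup + 6 tbsp = 2.375 cup) × 7/6 × 240 mL/cup = 665.0 mL

brown sugar: 21.4 g; raisins: 144.4 g; cocoa powder: 16.5 g; heavy cream: 0.9 cup; maple syrup: 665.0 mL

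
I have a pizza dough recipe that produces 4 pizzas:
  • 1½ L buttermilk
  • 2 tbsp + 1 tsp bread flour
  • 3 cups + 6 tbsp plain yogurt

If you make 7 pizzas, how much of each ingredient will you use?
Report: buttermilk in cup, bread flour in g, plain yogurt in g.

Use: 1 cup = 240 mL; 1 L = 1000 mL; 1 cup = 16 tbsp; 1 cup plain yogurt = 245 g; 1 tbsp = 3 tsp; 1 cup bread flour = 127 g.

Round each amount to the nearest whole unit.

Scaling factor: 7/4 = 1.75.
buttermilk: 1.5 L × 7/4 × 1000 mL/L ÷ 240 mL/cup ≈ 11 cup
bread flour: (2 tbsp + 1 tsp = 7/3 tbsp) × 7/4 ÷ 16 tbsp/cup × 127 g/cup ≈ 32 g
plain yogurt: (3 cup + 6 tbsp = 3.375 cup) × 7/4 × 245 g/cup ≈ 1447 g

buttermilk: 11 cup; bread flour: 32 g; plain yogurt: 1447 g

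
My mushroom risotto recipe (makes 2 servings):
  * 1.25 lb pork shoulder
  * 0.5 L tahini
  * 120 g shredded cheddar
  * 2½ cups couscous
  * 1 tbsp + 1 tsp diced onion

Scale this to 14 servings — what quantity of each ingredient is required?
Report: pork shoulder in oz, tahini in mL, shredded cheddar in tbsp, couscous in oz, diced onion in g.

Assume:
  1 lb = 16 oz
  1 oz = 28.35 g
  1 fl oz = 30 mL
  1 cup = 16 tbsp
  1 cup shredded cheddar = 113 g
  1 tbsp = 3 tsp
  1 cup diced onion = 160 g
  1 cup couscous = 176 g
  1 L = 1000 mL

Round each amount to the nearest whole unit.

pork shoulder: 140 oz; tahini: 3500 mL; shredded cheddar: 119 tbsp; couscous: 109 oz; diced onion: 93 g

Scaling factor: 14/2 = 7.
pork shoulder: 1.25 lb × 7 × 16 oz/lb = 140 oz
tahini: 0.5 L × 7 × 1000 mL/L = 3500 mL
shredded cheddar: 120 g × 7 ÷ 113 g/cup × 16 tbsp/cup ≈ 119 tbsp
couscous: 2.5 cup × 7 × 176 g/cup ÷ 28.35 g/oz ≈ 109 oz
diced onion: (1 tbsp + 1 tsp = 4/3 tbsp) × 7 ÷ 16 tbsp/cup × 160 g/cup ≈ 93 g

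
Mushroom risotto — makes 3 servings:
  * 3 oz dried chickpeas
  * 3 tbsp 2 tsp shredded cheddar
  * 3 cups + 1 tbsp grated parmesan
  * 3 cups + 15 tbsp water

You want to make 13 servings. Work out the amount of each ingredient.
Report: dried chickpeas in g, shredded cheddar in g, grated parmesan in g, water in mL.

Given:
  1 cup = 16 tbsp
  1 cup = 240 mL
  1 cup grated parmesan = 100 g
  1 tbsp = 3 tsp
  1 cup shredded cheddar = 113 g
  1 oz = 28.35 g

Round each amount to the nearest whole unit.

Scaling factor: 13/3.
dried chickpeas: 3 oz × 13/3 × 28.35 g/oz ≈ 369 g
shredded cheddar: (3 tbsp + 2 tsp = 11/3 tbsp) × 13/3 ÷ 16 tbsp/cup × 113 g/cup ≈ 112 g
grated parmesan: (3 cup + 1 tbsp = 3.0625 cup) × 13/3 × 100 g/cup ≈ 1327 g
water: (3 cup + 15 tbsp = 3.9375 cup) × 13/3 × 240 mL/cup = 4095 mL

dried chickpeas: 369 g; shredded cheddar: 112 g; grated parmesan: 1327 g; water: 4095 mL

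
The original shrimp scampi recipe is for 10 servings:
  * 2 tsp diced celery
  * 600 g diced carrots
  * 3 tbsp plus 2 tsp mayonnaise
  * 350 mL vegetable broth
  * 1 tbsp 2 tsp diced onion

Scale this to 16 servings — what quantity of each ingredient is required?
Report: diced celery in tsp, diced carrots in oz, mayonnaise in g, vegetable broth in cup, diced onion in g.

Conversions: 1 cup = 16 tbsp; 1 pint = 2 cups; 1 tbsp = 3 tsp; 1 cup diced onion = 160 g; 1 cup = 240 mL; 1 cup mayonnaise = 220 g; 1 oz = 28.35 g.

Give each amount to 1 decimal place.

diced celery: 3.2 tsp; diced carrots: 33.9 oz; mayonnaise: 80.7 g; vegetable broth: 2.3 cup; diced onion: 26.7 g

Scaling factor: 16/10 = 8/5 = 1.6.
diced celery: 2 tsp × 8/5 = 3.2 tsp
diced carrots: 600 g × 8/5 ÷ 28.35 g/oz ≈ 33.9 oz
mayonnaise: (3 tbsp + 2 tsp = 11/3 tbsp) × 8/5 ÷ 16 tbsp/cup × 220 g/cup ≈ 80.7 g
vegetable broth: 350 mL × 8/5 ÷ 240 mL/cup ≈ 2.3 cup
diced onion: (1 tbsp + 2 tsp = 5/3 tbsp) × 8/5 ÷ 16 tbsp/cup × 160 g/cup ≈ 26.7 g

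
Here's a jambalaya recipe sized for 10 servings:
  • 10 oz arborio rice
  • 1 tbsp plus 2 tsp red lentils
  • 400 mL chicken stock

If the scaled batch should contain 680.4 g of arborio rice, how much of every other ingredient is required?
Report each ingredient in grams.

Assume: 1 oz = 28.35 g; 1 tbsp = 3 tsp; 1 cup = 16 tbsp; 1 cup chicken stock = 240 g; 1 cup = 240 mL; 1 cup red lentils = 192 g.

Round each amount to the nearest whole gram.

The original recipe has 283.5 g of arborio rice, so the scaling factor is 680.4 ÷ 283.5 = 12/5 = 2.4.
red lentils: (1 tbsp + 2 tsp = 5/3 tbsp) × 12/5 ÷ 16 tbsp/cup × 192 g/cup = 48 g
chicken stock: 400 mL × 12/5 ÷ 240 mL/cup × 240 g/cup = 960 g

red lentils: 48 g; chicken stock: 960 g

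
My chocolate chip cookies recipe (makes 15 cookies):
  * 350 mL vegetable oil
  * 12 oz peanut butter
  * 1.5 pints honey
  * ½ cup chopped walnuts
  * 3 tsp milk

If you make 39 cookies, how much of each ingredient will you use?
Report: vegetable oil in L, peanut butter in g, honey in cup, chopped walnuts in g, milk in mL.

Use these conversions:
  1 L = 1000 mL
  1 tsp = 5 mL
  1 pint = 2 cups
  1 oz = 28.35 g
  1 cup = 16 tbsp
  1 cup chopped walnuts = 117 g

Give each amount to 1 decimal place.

vegetable oil: 0.9 L; peanut butter: 884.5 g; honey: 7.8 cup; chopped walnuts: 152.1 g; milk: 39.0 mL

Scaling factor: 39/15 = 13/5 = 2.6.
vegetable oil: 350 mL × 13/5 ÷ 1000 mL/L ≈ 0.9 L
peanut butter: 12 oz × 13/5 × 28.35 g/oz ≈ 884.5 g
honey: 1.5 pint × 13/5 × 2 cup/pint = 7.8 cup
chopped walnuts: 0.5 cup × 13/5 × 117 g/cup = 152.1 g
milk: 3 tsp × 13/5 × 5 mL/tsp = 39.0 mL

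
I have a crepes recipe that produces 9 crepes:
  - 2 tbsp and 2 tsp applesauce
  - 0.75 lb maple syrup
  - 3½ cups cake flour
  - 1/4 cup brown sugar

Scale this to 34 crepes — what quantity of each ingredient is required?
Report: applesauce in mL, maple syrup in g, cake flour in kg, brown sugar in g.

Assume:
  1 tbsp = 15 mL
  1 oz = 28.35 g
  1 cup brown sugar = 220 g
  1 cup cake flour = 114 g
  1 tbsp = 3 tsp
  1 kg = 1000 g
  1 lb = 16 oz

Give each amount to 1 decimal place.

Scaling factor: 34/9.
applesauce: (2 tbsp + 2 tsp = 8/3 tbsp) × 34/9 × 15 mL/tbsp ≈ 151.1 mL
maple syrup: 0.75 lb × 34/9 × 16 oz/lb × 28.35 g/oz = 1285.2 g
cake flour: 3.5 cup × 34/9 × 114 g/cup ÷ 1000 g/kg ≈ 1.5 kg
brown sugar: 0.25 cup × 34/9 × 220 g/cup ≈ 207.8 g

applesauce: 151.1 mL; maple syrup: 1285.2 g; cake flour: 1.5 kg; brown sugar: 207.8 g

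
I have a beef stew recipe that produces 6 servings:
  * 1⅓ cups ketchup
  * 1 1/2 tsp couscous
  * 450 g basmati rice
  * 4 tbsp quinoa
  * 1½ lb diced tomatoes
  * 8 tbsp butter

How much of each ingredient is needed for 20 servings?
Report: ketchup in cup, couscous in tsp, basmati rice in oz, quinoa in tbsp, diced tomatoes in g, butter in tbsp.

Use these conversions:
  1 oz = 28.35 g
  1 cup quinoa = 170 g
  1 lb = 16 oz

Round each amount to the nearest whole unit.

ketchup: 4 cup; couscous: 5 tsp; basmati rice: 53 oz; quinoa: 13 tbsp; diced tomatoes: 2268 g; butter: 27 tbsp

Scaling factor: 20/6 = 10/3.
ketchup: 4/3 cup × 10/3 ≈ 4 cup
couscous: 1.5 tsp × 10/3 = 5 tsp
basmati rice: 450 g × 10/3 ÷ 28.35 g/oz ≈ 53 oz
quinoa: 4 tbsp × 10/3 ≈ 13 tbsp
diced tomatoes: 1.5 lb × 10/3 × 16 oz/lb × 28.35 g/oz = 2268 g
butter: 8 tbsp × 10/3 ≈ 27 tbsp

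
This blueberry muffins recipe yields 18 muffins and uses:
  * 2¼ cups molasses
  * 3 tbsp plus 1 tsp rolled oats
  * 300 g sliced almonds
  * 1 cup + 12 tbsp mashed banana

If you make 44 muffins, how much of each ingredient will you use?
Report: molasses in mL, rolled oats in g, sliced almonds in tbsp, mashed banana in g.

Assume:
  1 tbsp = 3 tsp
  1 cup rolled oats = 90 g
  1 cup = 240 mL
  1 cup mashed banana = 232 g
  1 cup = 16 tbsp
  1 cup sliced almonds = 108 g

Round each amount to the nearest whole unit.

Scaling factor: 44/18 = 22/9.
molasses: 2.25 cup × 22/9 × 240 mL/cup = 1320 mL
rolled oats: (3 tbsp + 1 tsp = 10/3 tbsp) × 22/9 ÷ 16 tbsp/cup × 90 g/cup ≈ 46 g
sliced almonds: 300 g × 22/9 ÷ 108 g/cup × 16 tbsp/cup ≈ 109 tbsp
mashed banana: (1 cup + 12 tbsp = 1.75 cup) × 22/9 × 232 g/cup ≈ 992 g

molasses: 1320 mL; rolled oats: 46 g; sliced almonds: 109 tbsp; mashed banana: 992 g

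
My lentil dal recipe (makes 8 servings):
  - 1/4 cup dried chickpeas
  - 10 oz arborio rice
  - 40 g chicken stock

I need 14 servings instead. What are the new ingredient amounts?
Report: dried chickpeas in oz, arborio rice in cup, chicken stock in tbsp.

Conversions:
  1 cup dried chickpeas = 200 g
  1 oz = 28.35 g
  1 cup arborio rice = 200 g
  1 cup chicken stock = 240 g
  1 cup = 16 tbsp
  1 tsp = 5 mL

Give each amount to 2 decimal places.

Scaling factor: 14/8 = 7/4 = 1.75.
dried chickpeas: 0.25 cup × 7/4 × 200 g/cup ÷ 28.35 g/oz ≈ 3.09 oz
arborio rice: 10 oz × 7/4 × 28.35 g/oz ÷ 200 g/cup ≈ 2.48 cup
chicken stock: 40 g × 7/4 ÷ 240 g/cup × 16 tbsp/cup ≈ 4.67 tbsp

dried chickpeas: 3.09 oz; arborio rice: 2.48 cup; chicken stock: 4.67 tbsp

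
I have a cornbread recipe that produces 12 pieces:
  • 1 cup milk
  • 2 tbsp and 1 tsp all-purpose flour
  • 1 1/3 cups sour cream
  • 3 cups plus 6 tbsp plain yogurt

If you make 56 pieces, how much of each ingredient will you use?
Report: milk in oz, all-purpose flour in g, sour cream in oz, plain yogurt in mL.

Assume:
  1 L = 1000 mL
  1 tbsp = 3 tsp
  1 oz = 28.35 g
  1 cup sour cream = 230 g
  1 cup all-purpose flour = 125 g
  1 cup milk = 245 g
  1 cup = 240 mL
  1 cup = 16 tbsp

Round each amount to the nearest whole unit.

milk: 40 oz; all-purpose flour: 85 g; sour cream: 50 oz; plain yogurt: 3780 mL

Scaling factor: 56/12 = 14/3.
milk: 1 cup × 14/3 × 245 g/cup ÷ 28.35 g/oz ≈ 40 oz
all-purpose flour: (2 tbsp + 1 tsp = 7/3 tbsp) × 14/3 ÷ 16 tbsp/cup × 125 g/cup ≈ 85 g
sour cream: 4/3 cup × 14/3 × 230 g/cup ÷ 28.35 g/oz ≈ 50 oz
plain yogurt: (3 cup + 6 tbsp = 3.375 cup) × 14/3 × 240 mL/cup = 3780 mL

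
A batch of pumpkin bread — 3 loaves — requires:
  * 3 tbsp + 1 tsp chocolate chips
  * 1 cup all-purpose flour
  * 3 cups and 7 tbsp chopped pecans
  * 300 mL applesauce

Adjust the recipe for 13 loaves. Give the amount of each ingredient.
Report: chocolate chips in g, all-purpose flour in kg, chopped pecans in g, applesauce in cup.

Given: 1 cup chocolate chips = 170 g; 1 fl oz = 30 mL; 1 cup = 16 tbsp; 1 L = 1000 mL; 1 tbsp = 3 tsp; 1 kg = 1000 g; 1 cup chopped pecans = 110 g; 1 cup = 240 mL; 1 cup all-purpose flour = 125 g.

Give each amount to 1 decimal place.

chocolate chips: 153.5 g; all-purpose flour: 0.5 kg; chopped pecans: 1638.5 g; applesauce: 5.4 cup

Scaling factor: 13/3.
chocolate chips: (3 tbsp + 1 tsp = 10/3 tbsp) × 13/3 ÷ 16 tbsp/cup × 170 g/cup ≈ 153.5 g
all-purpose flour: 1 cup × 13/3 × 125 g/cup ÷ 1000 g/kg ≈ 0.5 kg
chopped pecans: (3 cup + 7 tbsp = 3.4375 cup) × 13/3 × 110 g/cup ≈ 1638.5 g
applesauce: 300 mL × 13/3 ÷ 240 mL/cup ≈ 5.4 cup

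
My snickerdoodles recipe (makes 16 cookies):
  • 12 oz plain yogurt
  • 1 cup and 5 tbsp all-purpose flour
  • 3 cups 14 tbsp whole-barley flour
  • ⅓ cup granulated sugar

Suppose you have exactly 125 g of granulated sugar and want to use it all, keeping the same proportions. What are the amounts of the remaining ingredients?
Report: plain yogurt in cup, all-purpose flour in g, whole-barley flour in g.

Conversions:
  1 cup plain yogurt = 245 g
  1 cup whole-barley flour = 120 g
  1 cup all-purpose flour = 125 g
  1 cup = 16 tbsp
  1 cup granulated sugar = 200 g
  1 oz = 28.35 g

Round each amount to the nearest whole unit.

The original recipe has 200/3 g of granulated sugar, so the scaling factor is 125 ÷ 200/3 = 15/8 = 1.875.
plain yogurt: 12 oz × 15/8 × 28.35 g/oz ÷ 245 g/cup ≈ 3 cup
all-purpose flour: (1 cup + 5 tbsp = 1.3125 cup) × 15/8 × 125 g/cup ≈ 308 g
whole-barley flour: (3 cup + 14 tbsp = 3.875 cup) × 15/8 × 120 g/cup ≈ 872 g

plain yogurt: 3 cup; all-purpose flour: 308 g; whole-barley flour: 872 g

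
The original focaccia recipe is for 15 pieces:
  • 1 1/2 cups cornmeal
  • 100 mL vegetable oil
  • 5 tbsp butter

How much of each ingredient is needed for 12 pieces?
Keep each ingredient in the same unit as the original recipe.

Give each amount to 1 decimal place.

Scaling factor: 12/15 = 4/5 = 0.8.
cornmeal: 1.5 cup × 4/5 = 1.2 cup
vegetable oil: 100 mL × 4/5 = 80.0 mL
butter: 5 tbsp × 4/5 = 4.0 tbsp

cornmeal: 1.2 cup; vegetable oil: 80.0 mL; butter: 4.0 tbsp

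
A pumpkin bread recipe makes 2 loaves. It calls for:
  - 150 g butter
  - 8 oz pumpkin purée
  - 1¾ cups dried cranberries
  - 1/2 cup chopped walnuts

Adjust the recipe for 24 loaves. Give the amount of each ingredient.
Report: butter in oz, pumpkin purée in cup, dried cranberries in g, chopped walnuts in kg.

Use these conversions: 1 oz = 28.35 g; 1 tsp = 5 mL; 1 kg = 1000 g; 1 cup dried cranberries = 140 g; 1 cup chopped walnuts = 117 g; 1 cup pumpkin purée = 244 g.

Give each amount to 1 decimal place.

Scaling factor: 24/2 = 12.
butter: 150 g × 12 ÷ 28.35 g/oz ≈ 63.5 oz
pumpkin purée: 8 oz × 12 × 28.35 g/oz ÷ 244 g/cup ≈ 11.2 cup
dried cranberries: 1.75 cup × 12 × 140 g/cup = 2940.0 g
chopped walnuts: 0.5 cup × 12 × 117 g/cup ÷ 1000 g/kg ≈ 0.7 kg

butter: 63.5 oz; pumpkin purée: 11.2 cup; dried cranberries: 2940.0 g; chopped walnuts: 0.7 kg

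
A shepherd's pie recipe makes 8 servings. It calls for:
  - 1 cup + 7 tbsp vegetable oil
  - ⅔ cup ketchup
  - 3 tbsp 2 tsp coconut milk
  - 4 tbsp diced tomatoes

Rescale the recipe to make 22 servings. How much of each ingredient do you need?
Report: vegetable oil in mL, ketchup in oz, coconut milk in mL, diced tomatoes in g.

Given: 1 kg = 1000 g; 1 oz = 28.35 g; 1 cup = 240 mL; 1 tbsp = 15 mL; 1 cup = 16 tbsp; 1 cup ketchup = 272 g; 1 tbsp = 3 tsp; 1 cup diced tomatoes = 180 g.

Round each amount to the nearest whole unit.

vegetable oil: 949 mL; ketchup: 18 oz; coconut milk: 151 mL; diced tomatoes: 124 g

Scaling factor: 22/8 = 11/4 = 2.75.
vegetable oil: (1 cup + 7 tbsp = 1.4375 cup) × 11/4 × 240 mL/cup ≈ 949 mL
ketchup: 2/3 cup × 11/4 × 272 g/cup ÷ 28.35 g/oz ≈ 18 oz
coconut milk: (3 tbsp + 2 tsp = 11/3 tbsp) × 11/4 × 15 mL/tbsp ≈ 151 mL
diced tomatoes: 4 tbsp × 11/4 ÷ 16 tbsp/cup × 180 g/cup ≈ 124 g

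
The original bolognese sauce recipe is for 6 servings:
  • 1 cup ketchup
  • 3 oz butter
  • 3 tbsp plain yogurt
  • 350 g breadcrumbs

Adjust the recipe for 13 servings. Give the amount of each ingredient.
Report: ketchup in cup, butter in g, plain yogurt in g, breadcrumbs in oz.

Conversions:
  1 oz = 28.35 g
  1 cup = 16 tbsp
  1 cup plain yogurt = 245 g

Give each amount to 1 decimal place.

Scaling factor: 13/6.
ketchup: 1 cup × 13/6 ≈ 2.2 cup
butter: 3 oz × 13/6 × 28.35 g/oz ≈ 184.3 g
plain yogurt: 3 tbsp × 13/6 ÷ 16 tbsp/cup × 245 g/cup ≈ 99.5 g
breadcrumbs: 350 g × 13/6 ÷ 28.35 g/oz ≈ 26.7 oz

ketchup: 2.2 cup; butter: 184.3 g; plain yogurt: 99.5 g; breadcrumbs: 26.7 oz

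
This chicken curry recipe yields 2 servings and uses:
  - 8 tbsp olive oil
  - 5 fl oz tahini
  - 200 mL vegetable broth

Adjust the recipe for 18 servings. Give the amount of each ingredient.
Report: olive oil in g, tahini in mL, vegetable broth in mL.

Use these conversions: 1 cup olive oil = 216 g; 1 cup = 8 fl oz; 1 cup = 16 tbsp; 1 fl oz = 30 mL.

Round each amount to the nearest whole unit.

olive oil: 972 g; tahini: 1350 mL; vegetable broth: 1800 mL

Scaling factor: 18/2 = 9.
olive oil: 8 tbsp × 9 ÷ 16 tbsp/cup × 216 g/cup = 972 g
tahini: 5 fl oz × 9 × 30 mL/fl oz = 1350 mL
vegetable broth: 200 mL × 9 = 1800 mL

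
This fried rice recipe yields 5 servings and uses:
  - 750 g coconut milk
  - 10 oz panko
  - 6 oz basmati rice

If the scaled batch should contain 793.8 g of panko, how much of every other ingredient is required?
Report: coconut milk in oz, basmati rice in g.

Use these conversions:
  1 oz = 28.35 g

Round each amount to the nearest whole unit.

coconut milk: 74 oz; basmati rice: 476 g

The original recipe has 283.5 g of panko, so the scaling factor is 793.8 ÷ 283.5 = 14/5 = 2.8.
coconut milk: 750 g × 14/5 ÷ 28.35 g/oz ≈ 74 oz
basmati rice: 6 oz × 14/5 × 28.35 g/oz ≈ 476 g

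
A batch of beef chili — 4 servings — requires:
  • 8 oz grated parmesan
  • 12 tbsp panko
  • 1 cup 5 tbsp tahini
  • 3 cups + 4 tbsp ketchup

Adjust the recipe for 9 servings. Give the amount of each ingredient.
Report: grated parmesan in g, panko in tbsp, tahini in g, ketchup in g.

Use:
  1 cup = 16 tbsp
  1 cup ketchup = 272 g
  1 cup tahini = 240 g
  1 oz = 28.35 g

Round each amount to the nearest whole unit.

Scaling factor: 9/4 = 2.25.
grated parmesan: 8 oz × 9/4 × 28.35 g/oz ≈ 510 g
panko: 12 tbsp × 9/4 = 27 tbsp
tahini: (1 cup + 5 tbsp = 1.3125 cup) × 9/4 × 240 g/cup ≈ 709 g
ketchup: (3 cup + 4 tbsp = 3.25 cup) × 9/4 × 272 g/cup = 1989 g

grated parmesan: 510 g; panko: 27 tbsp; tahini: 709 g; ketchup: 1989 g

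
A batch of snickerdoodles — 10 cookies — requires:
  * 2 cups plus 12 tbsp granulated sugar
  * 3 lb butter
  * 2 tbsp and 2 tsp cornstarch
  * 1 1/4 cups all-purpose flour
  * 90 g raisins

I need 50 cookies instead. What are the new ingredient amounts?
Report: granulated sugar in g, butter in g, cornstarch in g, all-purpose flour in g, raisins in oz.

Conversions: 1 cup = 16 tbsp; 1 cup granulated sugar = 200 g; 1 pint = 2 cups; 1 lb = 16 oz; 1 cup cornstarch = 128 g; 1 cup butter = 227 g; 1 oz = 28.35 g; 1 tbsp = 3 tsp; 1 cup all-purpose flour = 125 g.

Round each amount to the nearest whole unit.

Scaling factor: 50/10 = 5.
granulated sugar: (2 cup + 12 tbsp = 2.75 cup) × 5 × 200 g/cup = 2750 g
butter: 3 lb × 5 × 16 oz/lb × 28.35 g/oz = 6804 g
cornstarch: (2 tbsp + 2 tsp = 8/3 tbsp) × 5 ÷ 16 tbsp/cup × 128 g/cup ≈ 107 g
all-purpose flour: 1.25 cup × 5 × 125 g/cup ≈ 781 g
raisins: 90 g × 5 ÷ 28.35 g/oz ≈ 16 oz

granulated sugar: 2750 g; butter: 6804 g; cornstarch: 107 g; all-purpose flour: 781 g; raisins: 16 oz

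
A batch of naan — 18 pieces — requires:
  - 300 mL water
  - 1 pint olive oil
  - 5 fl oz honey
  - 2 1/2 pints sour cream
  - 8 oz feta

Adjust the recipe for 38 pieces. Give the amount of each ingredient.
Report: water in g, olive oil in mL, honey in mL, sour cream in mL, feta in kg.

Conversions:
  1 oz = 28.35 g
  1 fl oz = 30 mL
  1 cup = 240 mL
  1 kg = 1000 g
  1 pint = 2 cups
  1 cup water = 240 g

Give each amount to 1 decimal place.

Scaling factor: 38/18 = 19/9.
water: 300 mL × 19/9 ÷ 240 mL/cup × 240 g/cup ≈ 633.3 g
olive oil: 1 pint × 19/9 × 2 cup/pint × 240 mL/cup ≈ 1013.3 mL
honey: 5 fl oz × 19/9 × 30 mL/fl oz ≈ 316.7 mL
sour cream: 2.5 pint × 19/9 × 2 cup/pint × 240 mL/cup ≈ 2533.3 mL
feta: 8 oz × 19/9 × 28.35 g/oz ÷ 1000 g/kg ≈ 0.5 kg

water: 633.3 g; olive oil: 1013.3 mL; honey: 316.7 mL; sour cream: 2533.3 mL; feta: 0.5 kg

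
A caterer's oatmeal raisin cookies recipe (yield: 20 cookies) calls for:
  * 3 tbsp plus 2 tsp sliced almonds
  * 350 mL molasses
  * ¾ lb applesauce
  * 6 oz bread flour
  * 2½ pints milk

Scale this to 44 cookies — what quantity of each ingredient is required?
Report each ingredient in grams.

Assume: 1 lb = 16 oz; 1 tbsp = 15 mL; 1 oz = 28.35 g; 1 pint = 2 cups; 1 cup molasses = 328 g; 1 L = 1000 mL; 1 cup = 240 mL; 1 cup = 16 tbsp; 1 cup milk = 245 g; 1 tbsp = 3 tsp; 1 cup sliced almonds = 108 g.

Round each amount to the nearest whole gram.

sliced almonds: 54 g; molasses: 1052 g; applesauce: 748 g; bread flour: 374 g; milk: 2695 g

Scaling factor: 44/20 = 11/5 = 2.2.
sliced almonds: (3 tbsp + 2 tsp = 11/3 tbsp) × 11/5 ÷ 16 tbsp/cup × 108 g/cup ≈ 54 g
molasses: 350 mL × 11/5 ÷ 240 mL/cup × 328 g/cup ≈ 1052 g
applesauce: 0.75 lb × 11/5 × 16 oz/lb × 28.35 g/oz ≈ 748 g
bread flour: 6 oz × 11/5 × 28.35 g/oz ≈ 374 g
milk: 2.5 pint × 11/5 × 2 cup/pint × 245 g/cup = 2695 g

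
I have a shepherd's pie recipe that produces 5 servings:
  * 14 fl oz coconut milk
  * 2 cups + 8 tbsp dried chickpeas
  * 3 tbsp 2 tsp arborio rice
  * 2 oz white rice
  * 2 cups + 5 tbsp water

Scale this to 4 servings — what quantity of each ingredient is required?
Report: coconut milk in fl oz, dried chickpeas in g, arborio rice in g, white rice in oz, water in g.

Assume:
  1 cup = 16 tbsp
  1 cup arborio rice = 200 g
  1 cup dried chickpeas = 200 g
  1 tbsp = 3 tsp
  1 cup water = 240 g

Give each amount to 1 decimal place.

coconut milk: 11.2 fl oz; dried chickpeas: 400.0 g; arborio rice: 36.7 g; white rice: 1.6 oz; water: 444.0 g

Scaling factor: 4/5 = 0.8.
coconut milk: 14 fl oz × 4/5 = 11.2 fl oz
dried chickpeas: (2 cup + 8 tbsp = 2.5 cup) × 4/5 × 200 g/cup = 400.0 g
arborio rice: (3 tbsp + 2 tsp = 11/3 tbsp) × 4/5 ÷ 16 tbsp/cup × 200 g/cup ≈ 36.7 g
white rice: 2 oz × 4/5 = 1.6 oz
water: (2 cup + 5 tbsp = 2.3125 cup) × 4/5 × 240 g/cup = 444.0 g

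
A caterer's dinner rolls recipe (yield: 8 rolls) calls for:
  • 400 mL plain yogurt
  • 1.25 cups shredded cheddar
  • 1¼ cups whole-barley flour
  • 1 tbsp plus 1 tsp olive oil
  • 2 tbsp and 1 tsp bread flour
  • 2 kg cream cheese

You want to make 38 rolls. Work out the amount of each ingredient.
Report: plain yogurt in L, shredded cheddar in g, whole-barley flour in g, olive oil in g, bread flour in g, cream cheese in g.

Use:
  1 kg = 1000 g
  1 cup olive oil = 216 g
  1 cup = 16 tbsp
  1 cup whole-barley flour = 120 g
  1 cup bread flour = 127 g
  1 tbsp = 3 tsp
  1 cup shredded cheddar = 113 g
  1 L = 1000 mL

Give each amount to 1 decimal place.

plain yogurt: 1.9 L; shredded cheddar: 670.9 g; whole-barley flour: 712.5 g; olive oil: 85.5 g; bread flour: 88.0 g; cream cheese: 9500.0 g

Scaling factor: 38/8 = 19/4 = 4.75.
plain yogurt: 400 mL × 19/4 ÷ 1000 mL/L = 1.9 L
shredded cheddar: 1.25 cup × 19/4 × 113 g/cup ≈ 670.9 g
whole-barley flour: 1.25 cup × 19/4 × 120 g/cup = 712.5 g
olive oil: (1 tbsp + 1 tsp = 4/3 tbsp) × 19/4 ÷ 16 tbsp/cup × 216 g/cup = 85.5 g
bread flour: (2 tbsp + 1 tsp = 7/3 tbsp) × 19/4 ÷ 16 tbsp/cup × 127 g/cup ≈ 88.0 g
cream cheese: 2 kg × 19/4 × 1000 g/kg = 9500.0 g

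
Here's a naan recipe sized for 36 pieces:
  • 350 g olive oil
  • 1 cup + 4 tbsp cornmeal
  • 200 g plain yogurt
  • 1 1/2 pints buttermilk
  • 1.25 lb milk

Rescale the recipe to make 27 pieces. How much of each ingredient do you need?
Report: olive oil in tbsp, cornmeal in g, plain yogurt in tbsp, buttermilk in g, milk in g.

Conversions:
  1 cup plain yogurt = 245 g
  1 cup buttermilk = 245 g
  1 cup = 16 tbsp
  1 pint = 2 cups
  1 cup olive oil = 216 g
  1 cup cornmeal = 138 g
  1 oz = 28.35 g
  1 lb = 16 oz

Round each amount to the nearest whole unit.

Scaling factor: 27/36 = 3/4 = 0.75.
olive oil: 350 g × 3/4 ÷ 216 g/cup × 16 tbsp/cup ≈ 19 tbsp
cornmeal: (1 cup + 4 tbsp = 1.25 cup) × 3/4 × 138 g/cup ≈ 129 g
plain yogurt: 200 g × 3/4 ÷ 245 g/cup × 16 tbsp/cup ≈ 10 tbsp
buttermilk: 1.5 pint × 3/4 × 2 cup/pint × 245 g/cup ≈ 551 g
milk: 1.25 lb × 3/4 × 16 oz/lb × 28.35 g/oz ≈ 425 g

olive oil: 19 tbsp; cornmeal: 129 g; plain yogurt: 10 tbsp; buttermilk: 551 g; milk: 425 g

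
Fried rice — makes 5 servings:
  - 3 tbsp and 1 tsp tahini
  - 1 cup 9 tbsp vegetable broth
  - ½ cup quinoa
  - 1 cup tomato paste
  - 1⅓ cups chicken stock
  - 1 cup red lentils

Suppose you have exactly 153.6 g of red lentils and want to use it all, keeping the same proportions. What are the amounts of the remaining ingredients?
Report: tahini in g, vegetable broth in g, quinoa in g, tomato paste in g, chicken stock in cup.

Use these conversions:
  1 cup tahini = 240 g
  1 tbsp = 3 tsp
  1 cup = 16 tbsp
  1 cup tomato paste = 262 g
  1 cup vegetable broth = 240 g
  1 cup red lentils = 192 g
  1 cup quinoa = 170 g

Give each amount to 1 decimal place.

tahini: 40.0 g; vegetable broth: 300.0 g; quinoa: 68.0 g; tomato paste: 209.6 g; chicken stock: 1.1 cup

The original recipe has 192 g of red lentils, so the scaling factor is 153.6 ÷ 192 = 4/5 = 0.8.
tahini: (3 tbsp + 1 tsp = 10/3 tbsp) × 4/5 ÷ 16 tbsp/cup × 240 g/cup = 40.0 g
vegetable broth: (1 cup + 9 tbsp = 1.5625 cup) × 4/5 × 240 g/cup = 300.0 g
quinoa: 0.5 cup × 4/5 × 170 g/cup = 68.0 g
tomato paste: 1 cup × 4/5 × 262 g/cup = 209.6 g
chicken stock: 4/3 cup × 4/5 ≈ 1.1 cup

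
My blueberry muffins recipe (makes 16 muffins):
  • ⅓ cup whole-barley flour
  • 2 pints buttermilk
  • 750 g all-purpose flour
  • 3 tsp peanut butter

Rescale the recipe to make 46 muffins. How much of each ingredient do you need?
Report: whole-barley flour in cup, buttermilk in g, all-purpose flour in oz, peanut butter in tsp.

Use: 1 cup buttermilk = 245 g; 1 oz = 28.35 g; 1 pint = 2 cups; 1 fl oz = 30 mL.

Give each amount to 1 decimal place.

Scaling factor: 46/16 = 23/8 = 2.875.
whole-barley flour: 1/3 cup × 23/8 ≈ 1.0 cup
buttermilk: 2 pint × 23/8 × 2 cup/pint × 245 g/cup = 2817.5 g
all-purpose flour: 750 g × 23/8 ÷ 28.35 g/oz ≈ 76.1 oz
peanut butter: 3 tsp × 23/8 ≈ 8.6 tsp

whole-barley flour: 1.0 cup; buttermilk: 2817.5 g; all-purpose flour: 76.1 oz; peanut butter: 8.6 tsp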